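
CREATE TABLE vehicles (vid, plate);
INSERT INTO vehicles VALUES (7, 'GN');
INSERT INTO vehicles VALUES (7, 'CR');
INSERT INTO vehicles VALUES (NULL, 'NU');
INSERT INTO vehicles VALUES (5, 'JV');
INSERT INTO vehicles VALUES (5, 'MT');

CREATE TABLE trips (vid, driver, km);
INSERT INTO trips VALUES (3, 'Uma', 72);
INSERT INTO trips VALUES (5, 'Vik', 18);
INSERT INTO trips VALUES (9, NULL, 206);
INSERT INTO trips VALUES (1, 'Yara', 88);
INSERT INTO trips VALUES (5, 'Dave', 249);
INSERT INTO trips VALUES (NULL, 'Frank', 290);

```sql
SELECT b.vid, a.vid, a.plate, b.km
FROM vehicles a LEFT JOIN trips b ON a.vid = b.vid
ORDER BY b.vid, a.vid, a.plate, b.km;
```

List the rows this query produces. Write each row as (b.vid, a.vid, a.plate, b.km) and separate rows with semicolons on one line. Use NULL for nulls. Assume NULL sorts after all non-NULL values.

(5, 5, JV, 18); (5, 5, JV, 249); (5, 5, MT, 18); (5, 5, MT, 249); (NULL, 7, CR, NULL); (NULL, 7, GN, NULL); (NULL, NULL, NU, NULL)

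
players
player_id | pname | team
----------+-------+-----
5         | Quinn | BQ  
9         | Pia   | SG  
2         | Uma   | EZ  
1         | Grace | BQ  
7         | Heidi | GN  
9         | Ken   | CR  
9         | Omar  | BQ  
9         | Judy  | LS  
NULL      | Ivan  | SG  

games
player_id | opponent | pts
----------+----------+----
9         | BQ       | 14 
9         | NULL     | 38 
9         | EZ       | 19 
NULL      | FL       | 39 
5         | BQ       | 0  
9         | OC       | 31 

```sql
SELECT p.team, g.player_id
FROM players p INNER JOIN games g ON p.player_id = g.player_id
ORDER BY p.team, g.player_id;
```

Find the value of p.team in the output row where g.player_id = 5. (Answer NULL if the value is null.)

INNER JOIN keeps only pairs where the ON condition holds.
Matching on p.player_id = g.player_id. A NULL in a compared column never satisfies the condition.
- p row (player_id=5): matches 1 g row(s) → 1 output row(s).
- p row (player_id=9): matches 4 g row(s) → 4 output row(s).
- p row (player_id=2): no match → dropped.
- p row (player_id=1): no match → dropped.
- p row (player_id=7): no match → dropped.
- p row (player_id=9): matches 4 g row(s) → 4 output row(s).
- p row (player_id=9): matches 4 g row(s) → 4 output row(s).
- p row (player_id=9): matches 4 g row(s) → 4 output row(s).
- p row (player_id=NULL): no match → dropped.

BQ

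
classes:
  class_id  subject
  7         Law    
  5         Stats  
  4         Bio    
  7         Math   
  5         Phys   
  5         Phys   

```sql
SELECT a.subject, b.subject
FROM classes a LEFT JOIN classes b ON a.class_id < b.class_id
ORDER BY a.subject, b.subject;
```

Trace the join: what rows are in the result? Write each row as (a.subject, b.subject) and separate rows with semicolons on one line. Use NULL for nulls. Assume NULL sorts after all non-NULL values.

(Bio, Law); (Bio, Math); (Bio, Phys); (Bio, Phys); (Bio, Stats); (Law, NULL); (Math, NULL); (Phys, Law); (Phys, Law); (Phys, Math); (Phys, Math); (Stats, Law); (Stats, Math)

LEFT JOIN keeps every row from `classes a`; unmatched rows get NULL for `classes b`'s columns.
Matching on a.class_id < b.class_id.
Matched pairs: 11; unmatched a rows kept: 2.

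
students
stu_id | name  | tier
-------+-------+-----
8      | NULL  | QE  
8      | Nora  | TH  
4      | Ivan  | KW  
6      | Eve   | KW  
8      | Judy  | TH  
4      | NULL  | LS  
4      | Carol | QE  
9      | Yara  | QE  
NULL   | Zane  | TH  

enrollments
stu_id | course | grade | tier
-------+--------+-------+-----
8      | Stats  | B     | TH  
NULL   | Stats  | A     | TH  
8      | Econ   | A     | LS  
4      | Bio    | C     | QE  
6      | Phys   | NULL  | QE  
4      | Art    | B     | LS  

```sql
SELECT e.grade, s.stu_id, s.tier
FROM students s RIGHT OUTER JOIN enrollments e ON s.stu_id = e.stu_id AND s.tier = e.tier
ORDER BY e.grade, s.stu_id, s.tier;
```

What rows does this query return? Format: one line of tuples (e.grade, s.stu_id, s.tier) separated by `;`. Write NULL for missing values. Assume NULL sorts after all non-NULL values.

RIGHT JOIN keeps every row from `enrollments`; unmatched rows get NULL for `students`'s columns.
Matching on s.stu_id = e.stu_id AND s.tier = e.tier. A NULL in a compared column never satisfies the condition.
- s[0] stu_id=8, tier=QE → no match.
- s[1] stu_id=8, tier=TH → 1 match(es) in e → 1 row(s).
- s[2] stu_id=4, tier=KW → no match.
- s[3] stu_id=6, tier=KW → no match.
- s[4] stu_id=8, tier=TH → 1 match(es) in e → 1 row(s).
- s[5] stu_id=4, tier=LS → 1 match(es) in e → 1 row(s).
- s[6] stu_id=4, tier=QE → 1 match(es) in e → 1 row(s).
- s[7] stu_id=9, tier=QE → no match.
- s[8] stu_id=NULL, tier=TH → no match.
- 3 e row(s) had no s match → kept, s columns NULL.
After projecting and ordering:
e.grade | s.stu_id | s.tier
A | NULL | NULL
A | NULL | NULL
B | 4 | LS
B | 8 | TH
B | 8 | TH
C | 4 | QE
NULL | NULL | NULL

(A, NULL, NULL); (A, NULL, NULL); (B, 4, LS); (B, 8, TH); (B, 8, TH); (C, 4, QE); (NULL, NULL, NULL)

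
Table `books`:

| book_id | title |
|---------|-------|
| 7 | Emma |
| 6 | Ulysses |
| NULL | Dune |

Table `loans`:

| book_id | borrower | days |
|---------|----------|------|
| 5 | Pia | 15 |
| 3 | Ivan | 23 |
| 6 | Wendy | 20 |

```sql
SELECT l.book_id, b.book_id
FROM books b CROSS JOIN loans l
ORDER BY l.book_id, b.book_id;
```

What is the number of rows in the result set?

CROSS JOIN pairs every row of `books` with every row of `loans`: 3 × 3 = 9 rows.

9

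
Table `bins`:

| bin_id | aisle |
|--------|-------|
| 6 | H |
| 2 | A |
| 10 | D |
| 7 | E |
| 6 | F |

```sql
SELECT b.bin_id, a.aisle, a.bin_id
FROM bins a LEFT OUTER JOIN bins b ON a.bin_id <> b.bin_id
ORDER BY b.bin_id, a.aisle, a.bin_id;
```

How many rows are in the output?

LEFT JOIN keeps every row from `bins a`; unmatched rows get NULL for `bins b`'s columns.
Matching on a.bin_id <> b.bin_id.
- bin_id=6: 3 matching b row(s), so 3 row(s) emitted.
- bin_id=2: 4 matching b row(s), so 4 row(s) emitted.
- bin_id=10: 4 matching b row(s), so 4 row(s) emitted.
- bin_id=7: 4 matching b row(s), so 4 row(s) emitted.
- bin_id=6: 3 matching b row(s), so 3 row(s) emitted.
Total: 18 rows.

18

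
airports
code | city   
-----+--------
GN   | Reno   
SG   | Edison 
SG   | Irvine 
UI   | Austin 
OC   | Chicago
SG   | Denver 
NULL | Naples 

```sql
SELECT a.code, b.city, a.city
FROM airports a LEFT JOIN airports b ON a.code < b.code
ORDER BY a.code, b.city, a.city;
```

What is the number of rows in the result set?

LEFT JOIN keeps every row from `airports a`; unmatched rows get NULL for `airports b`'s columns.
Matching on a.code < b.code. A NULL in a compared column never satisfies the condition.
Matched pairs: 12; unmatched a rows kept: 2.
Total: 12 matched + 2 padded = 14 rows.

14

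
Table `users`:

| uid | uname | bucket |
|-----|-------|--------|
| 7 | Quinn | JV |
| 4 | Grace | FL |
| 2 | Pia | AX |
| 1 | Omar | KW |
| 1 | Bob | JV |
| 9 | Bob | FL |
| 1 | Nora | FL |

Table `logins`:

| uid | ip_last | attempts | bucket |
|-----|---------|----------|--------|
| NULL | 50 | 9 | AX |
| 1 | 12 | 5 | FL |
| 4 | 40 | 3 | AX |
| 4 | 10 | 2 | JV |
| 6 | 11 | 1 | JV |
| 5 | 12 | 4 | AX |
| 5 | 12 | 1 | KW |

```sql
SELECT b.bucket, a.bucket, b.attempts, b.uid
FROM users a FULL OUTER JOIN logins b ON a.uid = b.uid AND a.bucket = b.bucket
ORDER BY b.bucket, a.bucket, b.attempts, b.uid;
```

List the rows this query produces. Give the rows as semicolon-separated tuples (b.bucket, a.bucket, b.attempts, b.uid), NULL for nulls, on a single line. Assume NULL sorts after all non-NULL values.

(AX, NULL, 3, 4); (AX, NULL, 4, 5); (AX, NULL, 9, NULL); (FL, FL, 5, 1); (JV, NULL, 1, 6); (JV, NULL, 2, 4); (KW, NULL, 1, 5); (NULL, AX, NULL, NULL); (NULL, FL, NULL, NULL); (NULL, FL, NULL, NULL); (NULL, JV, NULL, NULL); (NULL, JV, NULL, NULL); (NULL, KW, NULL, NULL)

FULL OUTER JOIN keeps every row from both sides; unmatched rows get NULL for the other side's columns.
Matching on a.uid = b.uid AND a.bucket = b.bucket. A NULL in a compared column never satisfies the condition.
Matched pairs: 1; unmatched a rows kept: 6; unmatched b rows kept: 6.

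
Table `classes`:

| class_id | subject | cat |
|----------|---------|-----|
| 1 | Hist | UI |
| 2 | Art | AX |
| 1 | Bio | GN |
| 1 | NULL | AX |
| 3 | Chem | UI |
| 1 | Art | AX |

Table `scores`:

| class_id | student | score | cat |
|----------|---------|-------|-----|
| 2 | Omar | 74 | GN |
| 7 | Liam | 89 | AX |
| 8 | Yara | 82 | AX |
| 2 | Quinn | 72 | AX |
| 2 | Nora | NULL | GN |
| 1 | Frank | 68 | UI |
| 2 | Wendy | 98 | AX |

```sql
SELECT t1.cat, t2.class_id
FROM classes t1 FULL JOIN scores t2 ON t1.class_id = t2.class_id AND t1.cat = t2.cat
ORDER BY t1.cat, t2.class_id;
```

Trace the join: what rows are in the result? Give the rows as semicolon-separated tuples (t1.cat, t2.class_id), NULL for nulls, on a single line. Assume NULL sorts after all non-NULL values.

(AX, 2); (AX, 2); (AX, NULL); (AX, NULL); (GN, NULL); (UI, 1); (UI, NULL); (NULL, 2); (NULL, 2); (NULL, 7); (NULL, 8)

FULL OUTER JOIN keeps every row from both sides; unmatched rows get NULL for the other side's columns.
Matching on t1.class_id = t2.class_id AND t1.cat = t2.cat.
- t1[0] class_id=1, cat=UI → 1 match(es) in t2 → 1 row(s).
- t1[1] class_id=2, cat=AX → 2 match(es) in t2 → 2 row(s).
- t1[2] class_id=1, cat=GN → no match; kept with NULLs on the t2 side.
- t1[3] class_id=1, cat=AX → no match; kept with NULLs on the t2 side.
- t1[4] class_id=3, cat=UI → no match; kept with NULLs on the t2 side.
- t1[5] class_id=1, cat=AX → no match; kept with NULLs on the t2 side.
- 4 t2 row(s) had no t1 match → kept, t1 columns NULL.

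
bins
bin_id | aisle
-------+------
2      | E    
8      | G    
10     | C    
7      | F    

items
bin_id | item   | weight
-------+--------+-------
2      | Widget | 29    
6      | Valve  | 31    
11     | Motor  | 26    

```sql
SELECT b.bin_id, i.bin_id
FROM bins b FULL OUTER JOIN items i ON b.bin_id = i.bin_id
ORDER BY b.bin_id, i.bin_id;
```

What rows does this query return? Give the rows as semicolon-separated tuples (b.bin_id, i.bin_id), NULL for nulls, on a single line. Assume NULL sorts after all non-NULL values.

FULL OUTER JOIN keeps every row from both sides; unmatched rows get NULL for the other side's columns.
Matching on b.bin_id = i.bin_id.
Matched pairs: 1; unmatched b rows kept: 3; unmatched i rows kept: 2.

(2, 2); (7, NULL); (8, NULL); (10, NULL); (NULL, 6); (NULL, 11)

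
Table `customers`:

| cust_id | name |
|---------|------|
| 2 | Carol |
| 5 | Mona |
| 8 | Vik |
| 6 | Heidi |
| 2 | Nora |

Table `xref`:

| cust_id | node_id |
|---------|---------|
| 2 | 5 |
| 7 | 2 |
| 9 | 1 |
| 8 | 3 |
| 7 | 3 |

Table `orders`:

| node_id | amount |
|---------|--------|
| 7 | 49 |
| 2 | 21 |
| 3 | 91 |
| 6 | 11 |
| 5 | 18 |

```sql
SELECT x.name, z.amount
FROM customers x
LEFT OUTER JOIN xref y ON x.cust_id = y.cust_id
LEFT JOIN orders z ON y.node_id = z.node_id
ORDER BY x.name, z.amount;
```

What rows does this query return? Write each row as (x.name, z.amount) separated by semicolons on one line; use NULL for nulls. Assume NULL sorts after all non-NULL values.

Evaluate left to right. First `customers x LEFT JOIN xref y` on cust_id: 5 row(s).
Then LEFT JOIN `orders z` on node_id: each of those 5 rows is kept; rows whose y.node_id has no match in z get NULL for z's columns.

(Carol, 18); (Heidi, NULL); (Mona, NULL); (Nora, 18); (Vik, 91)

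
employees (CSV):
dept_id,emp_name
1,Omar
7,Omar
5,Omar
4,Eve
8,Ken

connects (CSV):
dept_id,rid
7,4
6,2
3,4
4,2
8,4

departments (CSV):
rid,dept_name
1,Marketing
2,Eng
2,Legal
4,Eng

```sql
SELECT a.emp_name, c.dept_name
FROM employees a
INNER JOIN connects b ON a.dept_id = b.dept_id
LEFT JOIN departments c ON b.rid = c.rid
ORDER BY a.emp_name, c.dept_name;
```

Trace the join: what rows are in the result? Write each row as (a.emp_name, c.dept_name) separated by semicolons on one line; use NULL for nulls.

(Eve, Eng); (Eve, Legal); (Ken, Eng); (Omar, Eng)

Joins associate left-to-right: employees INNER JOIN connects on dept_id gives 3 intermediate row(s).
Then LEFT JOIN `departments c` on rid: each of those 3 rows is kept; rows whose b.rid has no match in c get NULL for c's columns.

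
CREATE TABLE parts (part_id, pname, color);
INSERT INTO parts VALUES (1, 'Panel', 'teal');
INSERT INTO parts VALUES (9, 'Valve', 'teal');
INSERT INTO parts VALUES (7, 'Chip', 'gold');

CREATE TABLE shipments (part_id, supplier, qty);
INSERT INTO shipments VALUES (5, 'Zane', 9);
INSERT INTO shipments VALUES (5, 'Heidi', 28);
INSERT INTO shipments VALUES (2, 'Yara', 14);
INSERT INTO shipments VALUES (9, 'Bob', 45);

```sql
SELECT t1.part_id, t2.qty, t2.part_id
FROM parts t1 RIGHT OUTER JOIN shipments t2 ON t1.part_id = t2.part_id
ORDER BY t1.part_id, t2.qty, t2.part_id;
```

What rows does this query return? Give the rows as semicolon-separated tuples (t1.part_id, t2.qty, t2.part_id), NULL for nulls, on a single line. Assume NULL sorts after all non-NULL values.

RIGHT JOIN keeps every row from `shipments`; unmatched rows get NULL for `parts`'s columns.
Matching on t1.part_id = t2.part_id.
- t1 (part_id=1) has no partner in t2.
- t1 (part_id=9) pairs with 1 row(s) of t2.
- t1 (part_id=7) has no partner in t2.
- 3 row(s) from t2 found no t1 partner → padded with NULL.
After projecting and ordering:
t1.part_id | t2.qty | t2.part_id
9 | 45 | 9
NULL | 9 | 5
NULL | 14 | 2
NULL | 28 | 5

(9, 45, 9); (NULL, 9, 5); (NULL, 14, 2); (NULL, 28, 5)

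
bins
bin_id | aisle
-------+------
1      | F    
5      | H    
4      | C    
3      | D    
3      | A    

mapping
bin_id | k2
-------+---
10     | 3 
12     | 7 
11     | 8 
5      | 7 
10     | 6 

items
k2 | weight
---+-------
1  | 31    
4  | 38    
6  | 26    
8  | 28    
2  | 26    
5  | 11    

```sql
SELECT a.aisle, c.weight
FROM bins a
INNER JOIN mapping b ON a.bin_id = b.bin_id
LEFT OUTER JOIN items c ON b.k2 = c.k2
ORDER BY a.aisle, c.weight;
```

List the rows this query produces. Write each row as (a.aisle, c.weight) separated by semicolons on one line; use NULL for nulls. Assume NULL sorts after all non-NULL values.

Step 1 — a INNER JOIN b on bin_id → 1 row(s).
Then LEFT JOIN `items c` on k2: each of those 1 rows is kept; rows whose b.k2 has no match in c get NULL for c's columns.

(H, NULL)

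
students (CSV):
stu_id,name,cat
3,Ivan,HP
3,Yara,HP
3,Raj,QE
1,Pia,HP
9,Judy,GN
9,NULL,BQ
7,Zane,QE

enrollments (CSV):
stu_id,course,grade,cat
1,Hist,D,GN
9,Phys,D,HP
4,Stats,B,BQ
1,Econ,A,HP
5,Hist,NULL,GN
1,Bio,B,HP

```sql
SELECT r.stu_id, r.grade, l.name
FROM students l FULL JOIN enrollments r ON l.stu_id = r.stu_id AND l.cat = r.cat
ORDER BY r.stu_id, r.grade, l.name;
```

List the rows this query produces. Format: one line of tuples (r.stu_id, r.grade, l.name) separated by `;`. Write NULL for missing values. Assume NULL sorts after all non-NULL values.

(1, A, Pia); (1, B, Pia); (1, D, NULL); (4, B, NULL); (5, NULL, NULL); (9, D, NULL); (NULL, NULL, Ivan); (NULL, NULL, Judy); (NULL, NULL, Raj); (NULL, NULL, Yara); (NULL, NULL, Zane); (NULL, NULL, NULL)

FULL OUTER JOIN keeps every row from both sides; unmatched rows get NULL for the other side's columns.
Matching on l.stu_id = r.stu_id AND l.cat = r.cat.
- l row (stu_id=3, cat=HP): no match → kept, r columns NULL.
- l row (stu_id=3, cat=HP): no match → kept, r columns NULL.
- l row (stu_id=3, cat=QE): no match → kept, r columns NULL.
- l row (stu_id=1, cat=HP): matches 2 r row(s) → 2 output row(s).
- l row (stu_id=9, cat=GN): no match → kept, r columns NULL.
- l row (stu_id=9, cat=BQ): no match → kept, r columns NULL.
- l row (stu_id=7, cat=QE): no match → kept, r columns NULL.
- 4 r row(s) had no l match → kept, l columns NULL.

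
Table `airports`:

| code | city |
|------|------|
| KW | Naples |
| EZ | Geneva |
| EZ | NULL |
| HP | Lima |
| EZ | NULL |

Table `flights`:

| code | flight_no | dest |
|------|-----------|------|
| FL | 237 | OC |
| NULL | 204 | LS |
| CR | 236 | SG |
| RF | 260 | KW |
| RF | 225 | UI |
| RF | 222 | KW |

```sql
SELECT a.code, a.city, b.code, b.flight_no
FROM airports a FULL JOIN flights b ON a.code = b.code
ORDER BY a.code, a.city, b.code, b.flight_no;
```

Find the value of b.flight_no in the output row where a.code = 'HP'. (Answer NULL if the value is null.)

NULL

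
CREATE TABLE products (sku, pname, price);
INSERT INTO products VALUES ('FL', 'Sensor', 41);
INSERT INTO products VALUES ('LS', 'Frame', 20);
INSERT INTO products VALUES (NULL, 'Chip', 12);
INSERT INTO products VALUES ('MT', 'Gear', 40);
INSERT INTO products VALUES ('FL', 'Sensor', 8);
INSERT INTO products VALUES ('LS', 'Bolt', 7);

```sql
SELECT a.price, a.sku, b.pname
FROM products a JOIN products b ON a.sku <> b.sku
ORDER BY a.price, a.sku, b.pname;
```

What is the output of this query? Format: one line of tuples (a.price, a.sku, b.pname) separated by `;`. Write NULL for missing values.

(7, LS, Gear); (7, LS, Sensor); (7, LS, Sensor); (8, FL, Bolt); (8, FL, Frame); (8, FL, Gear); (20, LS, Gear); (20, LS, Sensor); (20, LS, Sensor); (40, MT, Bolt); (40, MT, Frame); (40, MT, Sensor); (40, MT, Sensor); (41, FL, Bolt); (41, FL, Frame); (41, FL, Gear)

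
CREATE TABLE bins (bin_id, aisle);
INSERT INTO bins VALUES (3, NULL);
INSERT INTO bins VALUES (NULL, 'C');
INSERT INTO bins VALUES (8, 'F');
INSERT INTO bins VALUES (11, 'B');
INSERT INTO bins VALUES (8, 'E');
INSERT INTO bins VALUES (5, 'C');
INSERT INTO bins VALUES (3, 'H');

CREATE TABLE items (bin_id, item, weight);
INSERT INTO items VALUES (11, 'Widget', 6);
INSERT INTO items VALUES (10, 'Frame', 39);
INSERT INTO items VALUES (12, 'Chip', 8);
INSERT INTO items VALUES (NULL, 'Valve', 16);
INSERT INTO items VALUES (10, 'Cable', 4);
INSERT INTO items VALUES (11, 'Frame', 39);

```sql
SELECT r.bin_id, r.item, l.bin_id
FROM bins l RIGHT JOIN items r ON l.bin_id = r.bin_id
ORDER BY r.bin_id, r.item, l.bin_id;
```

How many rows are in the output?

RIGHT JOIN keeps every row from `items`; unmatched rows get NULL for `bins`'s columns.
Matching on l.bin_id = r.bin_id. A NULL in a compared column never satisfies the condition.
Matched pairs: 2; unmatched r rows kept: 4.
Total: 2 matched + 4 padded = 6 rows.

6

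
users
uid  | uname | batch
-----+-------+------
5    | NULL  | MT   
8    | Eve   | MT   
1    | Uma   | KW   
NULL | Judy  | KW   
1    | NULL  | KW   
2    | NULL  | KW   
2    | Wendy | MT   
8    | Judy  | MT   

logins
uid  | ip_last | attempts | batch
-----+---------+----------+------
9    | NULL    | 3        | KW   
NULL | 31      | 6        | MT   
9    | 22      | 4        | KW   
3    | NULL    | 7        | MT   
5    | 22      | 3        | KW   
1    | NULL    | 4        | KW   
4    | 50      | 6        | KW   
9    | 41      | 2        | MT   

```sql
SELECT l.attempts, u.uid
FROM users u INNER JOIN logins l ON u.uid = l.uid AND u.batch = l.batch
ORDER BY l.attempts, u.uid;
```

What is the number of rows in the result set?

INNER JOIN keeps only pairs where the ON condition holds.
Matching on u.uid = l.uid AND u.batch = l.batch. A NULL in a compared column never satisfies the condition.
Matched pairs: 2.
Total: 2 rows.

2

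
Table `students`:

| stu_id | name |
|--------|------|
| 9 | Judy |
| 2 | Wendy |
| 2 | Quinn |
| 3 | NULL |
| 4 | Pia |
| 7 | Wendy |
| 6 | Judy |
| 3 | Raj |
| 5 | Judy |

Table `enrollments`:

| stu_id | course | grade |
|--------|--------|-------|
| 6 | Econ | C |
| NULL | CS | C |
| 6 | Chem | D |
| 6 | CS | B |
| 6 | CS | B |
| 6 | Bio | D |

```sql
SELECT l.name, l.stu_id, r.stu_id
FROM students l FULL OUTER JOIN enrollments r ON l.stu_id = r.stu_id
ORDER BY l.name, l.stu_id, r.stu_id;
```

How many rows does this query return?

FULL OUTER JOIN keeps every row from both sides; unmatched rows get NULL for the other side's columns.
Matching on l.stu_id = r.stu_id. A NULL in a compared column never satisfies the condition.
- l row (stu_id=9): no match → kept, r columns NULL.
- l row (stu_id=2): no match → kept, r columns NULL.
- l row (stu_id=2): no match → kept, r columns NULL.
- l row (stu_id=3): no match → kept, r columns NULL.
- l row (stu_id=4): no match → kept, r columns NULL.
- l row (stu_id=7): no match → kept, r columns NULL.
- l row (stu_id=6): matches 5 r row(s) → 5 output row(s).
- l row (stu_id=3): no match → kept, r columns NULL.
- l row (stu_id=5): no match → kept, r columns NULL.
- plus 1 unmatched r row(s), each kept with NULL l columns.
Total: 5 matched + 9 padded = 14 rows.

14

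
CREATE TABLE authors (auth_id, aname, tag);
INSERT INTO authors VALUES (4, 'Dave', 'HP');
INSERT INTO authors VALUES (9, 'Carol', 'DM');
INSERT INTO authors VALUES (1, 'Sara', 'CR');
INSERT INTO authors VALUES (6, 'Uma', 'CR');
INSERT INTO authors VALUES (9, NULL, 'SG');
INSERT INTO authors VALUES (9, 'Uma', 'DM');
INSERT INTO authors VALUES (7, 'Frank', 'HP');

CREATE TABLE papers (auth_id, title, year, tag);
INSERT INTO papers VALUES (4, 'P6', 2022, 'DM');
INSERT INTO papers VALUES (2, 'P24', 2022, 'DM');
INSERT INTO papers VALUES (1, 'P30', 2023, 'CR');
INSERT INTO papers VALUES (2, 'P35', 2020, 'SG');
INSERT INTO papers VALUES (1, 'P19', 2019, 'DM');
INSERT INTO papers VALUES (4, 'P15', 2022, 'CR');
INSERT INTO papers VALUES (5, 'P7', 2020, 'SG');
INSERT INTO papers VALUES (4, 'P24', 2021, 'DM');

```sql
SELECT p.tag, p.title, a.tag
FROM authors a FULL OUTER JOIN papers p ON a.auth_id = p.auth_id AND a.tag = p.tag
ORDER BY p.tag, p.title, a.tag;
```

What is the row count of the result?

14

FULL OUTER JOIN keeps every row from both sides; unmatched rows get NULL for the other side's columns.
Matching on a.auth_id = p.auth_id AND a.tag = p.tag.
- a[0] auth_id=4, tag=HP → no match; kept with NULLs on the p side.
- a[1] auth_id=9, tag=DM → no match; kept with NULLs on the p side.
- a[2] auth_id=1, tag=CR → 1 match(es) in p → 1 row(s).
- a[3] auth_id=6, tag=CR → no match; kept with NULLs on the p side.
- a[4] auth_id=9, tag=SG → no match; kept with NULLs on the p side.
- a[5] auth_id=9, tag=DM → no match; kept with NULLs on the p side.
- a[6] auth_id=7, tag=HP → no match; kept with NULLs on the p side.
- 7 row(s) from p found no a partner → padded with NULL.
Total: 1 matched + 13 padded = 14 rows.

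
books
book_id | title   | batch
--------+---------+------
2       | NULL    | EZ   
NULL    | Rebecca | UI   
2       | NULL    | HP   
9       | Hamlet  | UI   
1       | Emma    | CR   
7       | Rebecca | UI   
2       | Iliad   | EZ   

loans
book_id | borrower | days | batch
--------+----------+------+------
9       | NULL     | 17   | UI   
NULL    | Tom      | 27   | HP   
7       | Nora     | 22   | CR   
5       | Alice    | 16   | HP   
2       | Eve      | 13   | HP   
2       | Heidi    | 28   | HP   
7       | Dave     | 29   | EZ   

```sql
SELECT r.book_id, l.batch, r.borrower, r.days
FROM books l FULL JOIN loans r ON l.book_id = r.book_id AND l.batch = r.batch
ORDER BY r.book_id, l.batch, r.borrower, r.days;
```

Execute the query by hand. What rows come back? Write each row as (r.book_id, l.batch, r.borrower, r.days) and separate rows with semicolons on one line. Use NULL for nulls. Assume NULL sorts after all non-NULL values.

(2, HP, Eve, 13); (2, HP, Heidi, 28); (5, NULL, Alice, 16); (7, NULL, Dave, 29); (7, NULL, Nora, 22); (9, UI, NULL, 17); (NULL, CR, NULL, NULL); (NULL, EZ, NULL, NULL); (NULL, EZ, NULL, NULL); (NULL, UI, NULL, NULL); (NULL, UI, NULL, NULL); (NULL, NULL, Tom, 27)

FULL OUTER JOIN keeps every row from both sides; unmatched rows get NULL for the other side's columns.
Matching on l.book_id = r.book_id AND l.batch = r.batch. A NULL in a compared column never satisfies the condition.
Matched pairs: 3; unmatched l rows kept: 5; unmatched r rows kept: 4.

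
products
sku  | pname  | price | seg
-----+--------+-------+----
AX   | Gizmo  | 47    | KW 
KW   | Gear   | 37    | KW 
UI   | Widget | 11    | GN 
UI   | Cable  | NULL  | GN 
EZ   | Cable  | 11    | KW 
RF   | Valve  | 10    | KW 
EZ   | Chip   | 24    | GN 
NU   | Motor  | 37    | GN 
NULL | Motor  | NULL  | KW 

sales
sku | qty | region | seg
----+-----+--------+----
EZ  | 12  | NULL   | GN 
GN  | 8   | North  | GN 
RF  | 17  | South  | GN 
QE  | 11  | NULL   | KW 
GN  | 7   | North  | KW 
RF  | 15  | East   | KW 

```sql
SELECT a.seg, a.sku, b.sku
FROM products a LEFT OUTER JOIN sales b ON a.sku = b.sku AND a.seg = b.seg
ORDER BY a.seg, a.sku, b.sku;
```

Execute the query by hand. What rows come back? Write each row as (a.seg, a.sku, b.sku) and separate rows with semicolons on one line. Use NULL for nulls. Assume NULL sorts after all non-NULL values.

LEFT JOIN keeps every row from `products`; unmatched rows get NULL for `sales`'s columns.
Matching on a.sku = b.sku AND a.seg = b.seg. A NULL in a compared column never satisfies the condition.
- a (sku=AX, seg=KW) has no partner → padded with NULL.
- a (sku=KW, seg=KW) has no partner → padded with NULL.
- a (sku=UI, seg=GN) has no partner → padded with NULL.
- a (sku=UI, seg=GN) has no partner → padded with NULL.
- a (sku=EZ, seg=KW) has no partner → padded with NULL.
- a (sku=RF, seg=KW) pairs with 1 row(s) of b.
- a (sku=EZ, seg=GN) pairs with 1 row(s) of b.
- a (sku=NU, seg=GN) has no partner → padded with NULL.
- a (sku=NULL, seg=KW) has no partner → padded with NULL.
After projecting and ordering:
a.seg | a.sku | b.sku
GN | EZ | EZ
GN | NU | NULL
GN | UI | NULL
GN | UI | NULL
KW | AX | NULL
KW | EZ | NULL
KW | KW | NULL
KW | RF | RF
KW | NULL | NULL

(GN, EZ, EZ); (GN, NU, NULL); (GN, UI, NULL); (GN, UI, NULL); (KW, AX, NULL); (KW, EZ, NULL); (KW, KW, NULL); (KW, RF, RF); (KW, NULL, NULL)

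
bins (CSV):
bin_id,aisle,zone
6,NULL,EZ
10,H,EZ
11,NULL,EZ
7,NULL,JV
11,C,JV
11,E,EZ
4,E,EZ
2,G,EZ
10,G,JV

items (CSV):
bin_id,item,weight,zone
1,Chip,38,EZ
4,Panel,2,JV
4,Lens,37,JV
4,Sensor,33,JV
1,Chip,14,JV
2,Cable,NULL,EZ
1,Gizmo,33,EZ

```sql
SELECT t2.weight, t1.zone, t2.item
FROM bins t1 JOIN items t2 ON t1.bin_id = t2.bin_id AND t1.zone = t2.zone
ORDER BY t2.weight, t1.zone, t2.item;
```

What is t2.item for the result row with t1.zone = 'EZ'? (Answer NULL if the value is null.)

INNER JOIN keeps only pairs where the ON condition holds.
Matching on t1.bin_id = t2.bin_id AND t1.zone = t2.zone.
Matched pairs: 1.

Cable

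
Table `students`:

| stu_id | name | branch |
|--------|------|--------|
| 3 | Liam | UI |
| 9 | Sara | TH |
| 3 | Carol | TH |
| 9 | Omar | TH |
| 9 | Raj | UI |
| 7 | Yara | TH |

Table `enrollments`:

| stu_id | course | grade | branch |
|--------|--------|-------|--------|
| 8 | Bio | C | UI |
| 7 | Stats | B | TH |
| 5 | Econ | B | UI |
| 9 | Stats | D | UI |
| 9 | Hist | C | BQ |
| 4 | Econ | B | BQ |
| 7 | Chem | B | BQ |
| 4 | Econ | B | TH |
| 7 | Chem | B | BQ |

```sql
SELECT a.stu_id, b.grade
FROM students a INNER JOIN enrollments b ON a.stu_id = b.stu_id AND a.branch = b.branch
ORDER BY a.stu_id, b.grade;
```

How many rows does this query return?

2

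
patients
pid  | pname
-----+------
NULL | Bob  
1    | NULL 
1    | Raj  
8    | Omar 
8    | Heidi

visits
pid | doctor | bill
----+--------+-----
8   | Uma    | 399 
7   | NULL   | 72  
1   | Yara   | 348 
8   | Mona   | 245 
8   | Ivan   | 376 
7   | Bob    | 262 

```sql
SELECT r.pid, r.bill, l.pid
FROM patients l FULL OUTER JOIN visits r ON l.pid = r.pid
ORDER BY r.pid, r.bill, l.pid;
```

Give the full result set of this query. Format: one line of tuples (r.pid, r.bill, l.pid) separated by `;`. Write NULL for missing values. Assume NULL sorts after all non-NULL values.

FULL OUTER JOIN keeps every row from both sides; unmatched rows get NULL for the other side's columns.
Matching on l.pid = r.pid. A NULL in a compared column never satisfies the condition.
- pid=NULL: no r row matches, row kept with r columns NULL.
- pid=1: 1 matching r row(s), so 1 row(s) emitted.
- pid=1: 1 matching r row(s), so 1 row(s) emitted.
- pid=8: 3 matching r row(s), so 3 row(s) emitted.
- pid=8: 3 matching r row(s), so 3 row(s) emitted.
- 2 r row(s) had no l match → kept, l columns NULL.

(1, 348, 1); (1, 348, 1); (7, 72, NULL); (7, 262, NULL); (8, 245, 8); (8, 245, 8); (8, 376, 8); (8, 376, 8); (8, 399, 8); (8, 399, 8); (NULL, NULL, NULL)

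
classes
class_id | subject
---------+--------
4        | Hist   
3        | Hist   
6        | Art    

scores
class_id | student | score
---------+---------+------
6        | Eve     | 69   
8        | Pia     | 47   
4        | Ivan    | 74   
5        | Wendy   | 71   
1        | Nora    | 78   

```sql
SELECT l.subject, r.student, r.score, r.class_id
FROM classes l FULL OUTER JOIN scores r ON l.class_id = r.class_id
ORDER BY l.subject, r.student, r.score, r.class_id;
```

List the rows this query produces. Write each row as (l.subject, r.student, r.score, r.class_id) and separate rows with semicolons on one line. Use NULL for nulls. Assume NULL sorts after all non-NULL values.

FULL OUTER JOIN keeps every row from both sides; unmatched rows get NULL for the other side's columns.
Matching on l.class_id = r.class_id.
- l[0] class_id=4 → 1 match(es) in r → 1 row(s).
- l[1] class_id=3 → no match; kept with NULLs on the r side.
- l[2] class_id=6 → 1 match(es) in r → 1 row(s).
- 3 row(s) from r found no l partner → padded with NULL.
After projecting and ordering:
l.subject | r.student | r.score | r.class_id
Art | Eve | 69 | 6
Hist | Ivan | 74 | 4
Hist | NULL | NULL | NULL
NULL | Nora | 78 | 1
NULL | Pia | 47 | 8
NULL | Wendy | 71 | 5

(Art, Eve, 69, 6); (Hist, Ivan, 74, 4); (Hist, NULL, NULL, NULL); (NULL, Nora, 78, 1); (NULL, Pia, 47, 8); (NULL, Wendy, 71, 5)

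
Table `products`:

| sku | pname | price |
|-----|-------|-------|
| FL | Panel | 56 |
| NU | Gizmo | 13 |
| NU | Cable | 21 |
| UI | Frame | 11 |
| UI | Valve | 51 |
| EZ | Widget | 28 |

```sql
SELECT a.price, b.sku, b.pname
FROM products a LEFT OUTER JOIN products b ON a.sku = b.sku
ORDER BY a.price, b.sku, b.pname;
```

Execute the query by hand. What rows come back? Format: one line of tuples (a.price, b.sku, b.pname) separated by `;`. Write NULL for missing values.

LEFT JOIN keeps every row from `products a`; unmatched rows get NULL for `products b`'s columns.
Matching on a.sku = b.sku.
- sku=FL: 1 matching b row(s), so 1 row(s) emitted.
- sku=NU: 2 matching b row(s), so 2 row(s) emitted.
- sku=NU: 2 matching b row(s), so 2 row(s) emitted.
- sku=UI: 2 matching b row(s), so 2 row(s) emitted.
- sku=UI: 2 matching b row(s), so 2 row(s) emitted.
- sku=EZ: 1 matching b row(s), so 1 row(s) emitted.
After projecting and ordering:
a.price | b.sku | b.pname
11 | UI | Frame
11 | UI | Valve
13 | NU | Cable
13 | NU | Gizmo
21 | NU | Cable
21 | NU | Gizmo
28 | EZ | Widget
51 | UI | Frame
51 | UI | Valve
56 | FL | Panel

(11, UI, Frame); (11, UI, Valve); (13, NU, Cable); (13, NU, Gizmo); (21, NU, Cable); (21, NU, Gizmo); (28, EZ, Widget); (51, UI, Frame); (51, UI, Valve); (56, FL, Panel)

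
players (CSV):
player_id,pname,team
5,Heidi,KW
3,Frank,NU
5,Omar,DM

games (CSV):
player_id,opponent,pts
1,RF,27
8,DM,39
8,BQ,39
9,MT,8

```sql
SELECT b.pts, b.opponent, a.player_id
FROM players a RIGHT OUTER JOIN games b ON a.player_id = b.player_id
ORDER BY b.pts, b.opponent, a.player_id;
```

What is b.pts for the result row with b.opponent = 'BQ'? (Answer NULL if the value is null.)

39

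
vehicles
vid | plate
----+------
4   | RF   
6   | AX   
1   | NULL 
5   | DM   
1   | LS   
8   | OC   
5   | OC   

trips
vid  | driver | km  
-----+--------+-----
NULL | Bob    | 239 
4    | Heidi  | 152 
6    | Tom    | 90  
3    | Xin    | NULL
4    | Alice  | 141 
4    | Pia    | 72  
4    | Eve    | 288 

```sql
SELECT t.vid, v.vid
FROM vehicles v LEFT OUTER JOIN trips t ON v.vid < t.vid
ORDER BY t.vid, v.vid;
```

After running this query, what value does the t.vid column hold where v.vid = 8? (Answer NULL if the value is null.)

LEFT JOIN keeps every row from `vehicles`; unmatched rows get NULL for `trips`'s columns.
Matching on v.vid < t.vid. A NULL in a compared column never satisfies the condition.
- v row (vid=4): matches 1 t row(s) → 1 output row(s).
- v row (vid=6): no match → kept, t columns NULL.
- v row (vid=1): matches 6 t row(s) → 6 output row(s).
- v row (vid=5): matches 1 t row(s) → 1 output row(s).
- v row (vid=1): matches 6 t row(s) → 6 output row(s).
- v row (vid=8): no match → kept, t columns NULL.
- v row (vid=5): matches 1 t row(s) → 1 output row(s).

NULL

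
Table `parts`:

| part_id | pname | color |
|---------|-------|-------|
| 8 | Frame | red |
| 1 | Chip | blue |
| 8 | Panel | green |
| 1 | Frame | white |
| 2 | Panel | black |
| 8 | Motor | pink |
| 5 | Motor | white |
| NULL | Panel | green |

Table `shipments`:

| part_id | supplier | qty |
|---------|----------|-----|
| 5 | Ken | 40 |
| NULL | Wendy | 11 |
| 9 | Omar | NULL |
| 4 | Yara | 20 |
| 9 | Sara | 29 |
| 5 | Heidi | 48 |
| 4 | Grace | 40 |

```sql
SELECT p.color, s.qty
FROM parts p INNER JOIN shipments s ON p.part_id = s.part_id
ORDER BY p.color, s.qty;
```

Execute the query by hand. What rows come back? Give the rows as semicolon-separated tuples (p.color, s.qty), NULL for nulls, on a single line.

(white, 40); (white, 48)

INNER JOIN keeps only pairs where the ON condition holds.
Matching on p.part_id = s.part_id. A NULL in a compared column never satisfies the condition.
- p (part_id=8) has no partner → excluded.
- p (part_id=1) has no partner → excluded.
- p (part_id=8) has no partner → excluded.
- p (part_id=1) has no partner → excluded.
- p (part_id=2) has no partner → excluded.
- p (part_id=8) has no partner → excluded.
- p (part_id=5) pairs with 2 row(s) of s.
- p (part_id=NULL) has no partner → excluded.
After projecting and ordering:
p.color | s.qty
white | 40
white | 48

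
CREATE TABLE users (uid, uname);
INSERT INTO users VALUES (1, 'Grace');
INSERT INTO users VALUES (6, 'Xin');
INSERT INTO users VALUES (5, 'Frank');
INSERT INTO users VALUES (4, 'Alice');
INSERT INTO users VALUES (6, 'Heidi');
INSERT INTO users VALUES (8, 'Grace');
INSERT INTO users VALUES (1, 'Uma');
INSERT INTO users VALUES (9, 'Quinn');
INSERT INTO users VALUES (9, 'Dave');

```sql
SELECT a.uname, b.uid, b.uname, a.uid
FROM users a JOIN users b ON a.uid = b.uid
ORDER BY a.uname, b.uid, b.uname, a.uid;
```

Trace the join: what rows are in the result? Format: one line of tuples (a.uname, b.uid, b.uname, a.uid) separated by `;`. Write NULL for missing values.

(Alice, 4, Alice, 4); (Dave, 9, Dave, 9); (Dave, 9, Quinn, 9); (Frank, 5, Frank, 5); (Grace, 1, Grace, 1); (Grace, 1, Uma, 1); (Grace, 8, Grace, 8); (Heidi, 6, Heidi, 6); (Heidi, 6, Xin, 6); (Quinn, 9, Dave, 9); (Quinn, 9, Quinn, 9); (Uma, 1, Grace, 1); (Uma, 1, Uma, 1); (Xin, 6, Heidi, 6); (Xin, 6, Xin, 6)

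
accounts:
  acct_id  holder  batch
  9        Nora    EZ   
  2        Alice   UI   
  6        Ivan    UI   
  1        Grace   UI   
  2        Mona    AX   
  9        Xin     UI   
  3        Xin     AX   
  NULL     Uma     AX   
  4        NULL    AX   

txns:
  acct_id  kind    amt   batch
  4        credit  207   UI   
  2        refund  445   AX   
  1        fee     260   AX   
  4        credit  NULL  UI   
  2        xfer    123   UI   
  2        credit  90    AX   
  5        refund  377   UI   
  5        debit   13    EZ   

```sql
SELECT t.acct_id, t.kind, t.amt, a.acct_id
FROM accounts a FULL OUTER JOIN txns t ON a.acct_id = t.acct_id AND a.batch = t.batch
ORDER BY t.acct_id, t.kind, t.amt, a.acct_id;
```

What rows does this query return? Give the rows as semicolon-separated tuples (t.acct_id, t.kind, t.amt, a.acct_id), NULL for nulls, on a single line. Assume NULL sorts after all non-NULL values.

(1, fee, 260, NULL); (2, credit, 90, 2); (2, refund, 445, 2); (2, xfer, 123, 2); (4, credit, 207, NULL); (4, credit, NULL, NULL); (5, debit, 13, NULL); (5, refund, 377, NULL); (NULL, NULL, NULL, 1); (NULL, NULL, NULL, 3); (NULL, NULL, NULL, 4); (NULL, NULL, NULL, 6); (NULL, NULL, NULL, 9); (NULL, NULL, NULL, 9); (NULL, NULL, NULL, NULL)

FULL OUTER JOIN keeps every row from both sides; unmatched rows get NULL for the other side's columns.
Matching on a.acct_id = t.acct_id AND a.batch = t.batch. A NULL in a compared column never satisfies the condition.
- a[0] acct_id=9, batch=EZ → no match; kept with NULLs on the t side.
- a[1] acct_id=2, batch=UI → 1 match(es) in t → 1 row(s).
- a[2] acct_id=6, batch=UI → no match; kept with NULLs on the t side.
- a[3] acct_id=1, batch=UI → no match; kept with NULLs on the t side.
- a[4] acct_id=2, batch=AX → 2 match(es) in t → 2 row(s).
- a[5] acct_id=9, batch=UI → no match; kept with NULLs on the t side.
- a[6] acct_id=3, batch=AX → no match; kept with NULLs on the t side.
- a[7] acct_id=NULL, batch=AX → no match; kept with NULLs on the t side.
- a[8] acct_id=4, batch=AX → no match; kept with NULLs on the t side.
- 5 t row(s) had no a match → kept, a columns NULL.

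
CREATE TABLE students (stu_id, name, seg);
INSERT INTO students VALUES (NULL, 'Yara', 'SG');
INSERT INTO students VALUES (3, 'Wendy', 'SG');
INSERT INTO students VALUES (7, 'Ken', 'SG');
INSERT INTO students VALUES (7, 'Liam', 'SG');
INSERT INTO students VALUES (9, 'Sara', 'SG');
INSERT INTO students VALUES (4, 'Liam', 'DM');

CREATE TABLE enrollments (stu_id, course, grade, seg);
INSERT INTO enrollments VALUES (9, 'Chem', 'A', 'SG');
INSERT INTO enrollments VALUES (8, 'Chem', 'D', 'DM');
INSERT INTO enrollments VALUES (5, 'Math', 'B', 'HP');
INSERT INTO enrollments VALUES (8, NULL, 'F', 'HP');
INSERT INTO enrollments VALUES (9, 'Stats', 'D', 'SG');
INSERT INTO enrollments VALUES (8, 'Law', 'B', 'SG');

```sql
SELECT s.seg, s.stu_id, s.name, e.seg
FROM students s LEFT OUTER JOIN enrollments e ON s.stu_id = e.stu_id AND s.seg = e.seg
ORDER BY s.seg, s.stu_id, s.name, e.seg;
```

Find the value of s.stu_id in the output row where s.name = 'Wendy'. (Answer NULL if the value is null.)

3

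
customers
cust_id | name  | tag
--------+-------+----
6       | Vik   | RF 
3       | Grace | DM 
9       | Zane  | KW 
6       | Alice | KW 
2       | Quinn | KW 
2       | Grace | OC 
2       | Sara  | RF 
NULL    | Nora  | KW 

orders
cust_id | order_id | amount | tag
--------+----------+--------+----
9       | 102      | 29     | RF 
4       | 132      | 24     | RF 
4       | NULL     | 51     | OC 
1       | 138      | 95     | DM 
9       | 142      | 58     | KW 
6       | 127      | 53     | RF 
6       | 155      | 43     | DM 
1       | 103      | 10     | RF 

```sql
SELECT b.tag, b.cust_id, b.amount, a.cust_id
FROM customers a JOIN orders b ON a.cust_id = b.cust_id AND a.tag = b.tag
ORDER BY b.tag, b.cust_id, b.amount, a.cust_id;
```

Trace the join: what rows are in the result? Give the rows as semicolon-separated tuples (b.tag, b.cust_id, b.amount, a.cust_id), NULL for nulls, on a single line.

INNER JOIN keeps only pairs where the ON condition holds.
Matching on a.cust_id = b.cust_id AND a.tag = b.tag. A NULL in a compared column never satisfies the condition.
- a row (cust_id=6, tag=RF): matches 1 b row(s) → 1 output row(s).
- a row (cust_id=3, tag=DM): no match → dropped.
- a row (cust_id=9, tag=KW): matches 1 b row(s) → 1 output row(s).
- a row (cust_id=6, tag=KW): no match → dropped.
- a row (cust_id=2, tag=KW): no match → dropped.
- a row (cust_id=2, tag=OC): no match → dropped.
- a row (cust_id=2, tag=RF): no match → dropped.
- a row (cust_id=NULL, tag=KW): no match → dropped.
After projecting and ordering:
b.tag | b.cust_id | b.amount | a.cust_id
KW | 9 | 58 | 9
RF | 6 | 53 | 6

(KW, 9, 58, 9); (RF, 6, 53, 6)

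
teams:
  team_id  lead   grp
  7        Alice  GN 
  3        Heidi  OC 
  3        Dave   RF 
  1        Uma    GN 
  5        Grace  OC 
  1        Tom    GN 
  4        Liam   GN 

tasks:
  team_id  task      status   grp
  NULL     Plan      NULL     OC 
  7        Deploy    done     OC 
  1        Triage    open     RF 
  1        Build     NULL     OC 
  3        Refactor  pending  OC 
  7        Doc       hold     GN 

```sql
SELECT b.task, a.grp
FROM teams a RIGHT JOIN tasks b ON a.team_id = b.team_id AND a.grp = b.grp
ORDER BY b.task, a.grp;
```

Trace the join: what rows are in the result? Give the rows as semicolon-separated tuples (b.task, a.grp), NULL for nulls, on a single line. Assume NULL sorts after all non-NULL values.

RIGHT JOIN keeps every row from `tasks`; unmatched rows get NULL for `teams`'s columns.
Matching on a.team_id = b.team_id AND a.grp = b.grp. A NULL in a compared column never satisfies the condition.
- a[0] team_id=7, grp=GN → 1 match(es) in b → 1 row(s).
- a[1] team_id=3, grp=OC → 1 match(es) in b → 1 row(s).
- a[2] team_id=3, grp=RF → no match.
- a[3] team_id=1, grp=GN → no match.
- a[4] team_id=5, grp=OC → no match.
- a[5] team_id=1, grp=GN → no match.
- a[6] team_id=4, grp=GN → no match.
- plus 4 unmatched b row(s), each kept with NULL a columns.
After projecting and ordering:
b.task | a.grp
Build | NULL
Deploy | NULL
Doc | GN
Plan | NULL
Refactor | OC
Triage | NULL

(Build, NULL); (Deploy, NULL); (Doc, GN); (Plan, NULL); (Refactor, OC); (Triage, NULL)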